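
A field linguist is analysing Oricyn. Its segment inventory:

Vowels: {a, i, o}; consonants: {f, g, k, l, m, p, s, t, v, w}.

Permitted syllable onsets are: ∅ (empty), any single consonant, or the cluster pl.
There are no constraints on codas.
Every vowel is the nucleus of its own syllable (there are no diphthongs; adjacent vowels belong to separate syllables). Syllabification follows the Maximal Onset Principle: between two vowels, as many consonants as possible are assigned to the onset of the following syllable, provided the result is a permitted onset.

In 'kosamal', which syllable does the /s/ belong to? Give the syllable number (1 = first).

Vowels present: o, a, a; each is a nucleus, giving 3 syllables.
V1 /o/ – V2 /a/: just /s/ — single C goes to the following onset.
V2 /a/ – V3 /a/: /m/ is a single consonant, so it becomes the next onset.
Syllabification: ko.sa.mal.
The /s/ is in the onset of syllable 2 (/sa/).

2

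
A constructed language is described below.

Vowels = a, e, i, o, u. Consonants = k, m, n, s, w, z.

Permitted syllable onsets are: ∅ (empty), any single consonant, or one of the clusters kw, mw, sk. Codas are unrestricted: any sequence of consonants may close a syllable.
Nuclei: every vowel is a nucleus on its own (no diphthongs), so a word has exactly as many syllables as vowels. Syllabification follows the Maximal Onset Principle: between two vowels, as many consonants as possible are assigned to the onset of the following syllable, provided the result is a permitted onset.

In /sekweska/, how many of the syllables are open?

3

Nuclei (vowels): e, e, a → 3 syllables.
Between /e/ (V1) and /e/ (V2): cluster /kw/ — /kw/ is itself a permitted onset, so the whole cluster goes right; preceding coda = ∅.
Between /e/ (V2) and /a/ (V3): /sk/ — entire cluster is a permitted onset → onset /sk/, coda ∅.
So the parse is se.kwe.ska.
Classifying each syllable: /se/ (open), /kwe/ (open), /ska/ (open).
Open syllables: 3.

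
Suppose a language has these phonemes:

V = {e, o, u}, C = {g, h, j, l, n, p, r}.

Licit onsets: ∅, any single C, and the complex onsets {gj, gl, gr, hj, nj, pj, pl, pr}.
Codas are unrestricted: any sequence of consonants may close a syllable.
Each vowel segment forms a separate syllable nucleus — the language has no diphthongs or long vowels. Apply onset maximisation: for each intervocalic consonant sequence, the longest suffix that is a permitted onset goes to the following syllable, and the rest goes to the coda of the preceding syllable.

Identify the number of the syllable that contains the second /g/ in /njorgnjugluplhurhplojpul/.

3

Nuclei (vowels): o, u, u, u, o, u → 6 syllables.
V1 /o/ – V2 /u/: /rgnj/ splits as /rg/ + /nj/ (/nj/ is the longest suffix that is a licit onset).
V2 /u/ – V3 /u/: cluster /gl/ — /gl/ is itself a permitted onset, so the whole cluster goes right; preceding coda = ∅.
V3 /u/ – V4 /u/: /plh/ — longest licit onset from the right is /h/, leaving /pl/ as coda.
V4 /u/ – V5 /o/: /rhpl/ splits as /rh/ + /pl/ (/pl/ is the longest suffix that is a licit onset).
V5 /o/ – V6 /u/: cluster /jp/ — the longest permitted-onset suffix is /p/; onset = /p/, preceding coda = /j/.
Putting it together: njorg.nju.glupl.hurh.ploj.pul.
The second /g/ is in the onset of syllable 3 (/glupl/).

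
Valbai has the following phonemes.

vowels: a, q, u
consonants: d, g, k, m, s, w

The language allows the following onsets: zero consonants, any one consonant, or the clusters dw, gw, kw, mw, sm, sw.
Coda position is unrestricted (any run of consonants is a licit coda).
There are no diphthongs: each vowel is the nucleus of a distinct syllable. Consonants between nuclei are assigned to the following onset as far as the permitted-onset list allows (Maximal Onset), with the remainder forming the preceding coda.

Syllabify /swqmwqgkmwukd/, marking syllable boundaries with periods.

swq.mwqgk.mwukd

Vowels present: q, q, u; each is a nucleus, giving 3 syllables.
V1 /q/ – V2 /q/: /mw/ — entire cluster is a permitted onset → onset /mw/, coda ∅.
V2 /q/ – V3 /u/: cluster /gkmw/ — the longest permitted-onset suffix is /mw/; onset = /mw/, preceding coda = /gk/.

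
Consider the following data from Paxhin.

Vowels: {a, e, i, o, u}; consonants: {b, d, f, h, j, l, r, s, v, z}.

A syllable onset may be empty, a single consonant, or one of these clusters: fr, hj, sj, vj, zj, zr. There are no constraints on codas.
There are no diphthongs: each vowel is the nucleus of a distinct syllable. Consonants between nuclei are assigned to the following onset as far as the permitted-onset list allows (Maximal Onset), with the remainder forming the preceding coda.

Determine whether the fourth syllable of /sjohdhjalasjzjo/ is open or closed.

open

The vowels are o, a, a, o — 4 nuclei, so 4 syllables.
V1 /o/ – V2 /a/: /hdhj/ — longest licit onset from the right is /hj/, leaving /hd/ as coda.
V2 /a/ – V3 /a/: /l/ → onset of the next syllable (single consonants are always licit onsets).
V3 /a/ – V4 /o/: /sjzj/; trying suffixes from longest down, /zj/ is the first permitted one, so coda /sj/ | onset /zj/.
Syllabification: sjohd.hja.lasj.zjo.
Syllable 4 is /zjo/; it ends in its nucleus with no coda, so it is open.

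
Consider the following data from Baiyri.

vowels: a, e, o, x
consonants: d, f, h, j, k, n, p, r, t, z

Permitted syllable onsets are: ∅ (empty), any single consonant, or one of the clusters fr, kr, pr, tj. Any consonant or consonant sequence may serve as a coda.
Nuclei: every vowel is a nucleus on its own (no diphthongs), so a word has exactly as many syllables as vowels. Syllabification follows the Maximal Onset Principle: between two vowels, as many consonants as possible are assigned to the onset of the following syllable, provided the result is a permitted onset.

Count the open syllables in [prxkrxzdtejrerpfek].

1

Nuclei (vowels): x, x, e, e, e → 5 syllables.
Between /x/ (V1) and /x/ (V2): cluster /kr/ — /kr/ is itself a permitted onset, so the whole cluster goes right; preceding coda = ∅.
Between /x/ (V2) and /e/ (V3): /zdt/ splits as /zd/ + /t/ (/t/ is the longest suffix that is a licit onset).
Between /e/ (V3) and /e/ (V4): /jr/; trying suffixes from longest down, /r/ is the first permitted one, so coda /j/ | onset /r/.
Between /e/ (V4) and /e/ (V5): /rpf/; trying suffixes from longest down, /f/ is the first permitted one, so coda /rp/ | onset /f/.
Syllabification: prx.krxzd.tej.rerp.fek.
Classifying each syllable: /prx/ (open), /krxzd/ (closed), /tej/ (closed), /rerp/ (closed), /fek/ (closed).
Open syllables: 1.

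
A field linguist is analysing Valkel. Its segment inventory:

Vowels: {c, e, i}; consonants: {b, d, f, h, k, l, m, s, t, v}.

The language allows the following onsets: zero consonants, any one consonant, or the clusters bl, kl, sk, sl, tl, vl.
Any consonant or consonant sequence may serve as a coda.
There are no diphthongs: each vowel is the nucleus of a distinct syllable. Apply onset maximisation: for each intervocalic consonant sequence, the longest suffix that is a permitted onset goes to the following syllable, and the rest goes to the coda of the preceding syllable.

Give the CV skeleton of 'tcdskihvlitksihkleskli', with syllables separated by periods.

CVC.CCVC.CCVCC.CVC.CCVC.CCV

Vowels present: c, i, i, i, e, i; each is a nucleus, giving 6 syllables.
σ1/σ2 boundary: /dsk/; trying suffixes from longest down, /sk/ is the first permitted one, so coda /d/ | onset /sk/.
σ2/σ3 boundary: /hvl/ — longest licit onset from the right is /vl/, leaving /h/ as coda.
σ3/σ4 boundary: /tks/ splits as /tk/ + /s/ (/s/ is the longest suffix that is a licit onset).
σ4/σ5 boundary: /hkl/; trying suffixes from longest down, /kl/ is the first permitted one, so coda /h/ | onset /kl/.
σ5/σ6 boundary: /skl/; trying suffixes from longest down, /kl/ is the first permitted one, so coda /s/ | onset /kl/.
So the parse is tcd.skih.vlitk.sih.kles.kli.
Mapping each syllable to C/V: /tcd/ → CVC, /skih/ → CCVC, /vlitk/ → CCVCC, /sih/ → CVC, /kles/ → CCVC, /kli/ → CCV.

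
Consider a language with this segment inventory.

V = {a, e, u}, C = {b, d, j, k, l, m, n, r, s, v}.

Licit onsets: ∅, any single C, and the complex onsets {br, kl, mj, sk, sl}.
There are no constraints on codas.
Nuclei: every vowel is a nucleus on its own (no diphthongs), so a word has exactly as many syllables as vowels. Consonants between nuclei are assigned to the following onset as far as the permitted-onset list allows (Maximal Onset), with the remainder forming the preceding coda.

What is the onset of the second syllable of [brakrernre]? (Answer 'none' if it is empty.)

r

Vowels present: a, e, e; each is a nucleus, giving 3 syllables.
V1 /a/ – V2 /e/: cluster /kr/ — the longest permitted-onset suffix is /r/; onset = /r/, preceding coda = /k/.
V2 /e/ – V3 /e/: /rnr/ — longest licit onset from the right is /r/, leaving /rn/ as coda.
So the parse is brak.rern.re.
Syllable 2 is /rern/: onset /r/, nucleus /e/, coda /rn/.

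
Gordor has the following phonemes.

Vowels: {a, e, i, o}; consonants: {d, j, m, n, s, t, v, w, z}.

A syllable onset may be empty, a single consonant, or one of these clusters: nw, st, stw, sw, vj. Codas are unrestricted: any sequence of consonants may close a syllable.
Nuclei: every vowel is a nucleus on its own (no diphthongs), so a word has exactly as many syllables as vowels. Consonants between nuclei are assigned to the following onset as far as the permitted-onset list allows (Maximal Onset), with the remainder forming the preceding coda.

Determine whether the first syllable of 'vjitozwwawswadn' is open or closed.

Vowels present: i, o, a, a; each is a nucleus, giving 4 syllables.
Between /i/ (V1) and /o/ (V2): just /t/ — single C goes to the following onset.
Between /o/ (V2) and /a/ (V3): /zww/; trying suffixes from longest down, /w/ is the first permitted one, so coda /zw/ | onset /w/.
Between /a/ (V3) and /a/ (V4): /wsw/; trying suffixes from longest down, /sw/ is the first permitted one, so coda /w/ | onset /sw/.
Putting it together: vji.tozw.waw.swadn.
Syllable 1 is /vji/; it ends in its nucleus with no coda, so it is open.

open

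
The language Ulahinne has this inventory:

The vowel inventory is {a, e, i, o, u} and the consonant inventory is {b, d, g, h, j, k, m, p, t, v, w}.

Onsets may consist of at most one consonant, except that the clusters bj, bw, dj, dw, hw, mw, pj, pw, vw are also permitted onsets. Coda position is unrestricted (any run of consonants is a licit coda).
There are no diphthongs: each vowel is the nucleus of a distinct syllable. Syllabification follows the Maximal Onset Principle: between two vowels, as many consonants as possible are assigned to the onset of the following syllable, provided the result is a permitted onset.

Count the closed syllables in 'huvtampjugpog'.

4

Nuclei (vowels): u, a, u, o → 4 syllables.
/u…a/ gap (V1→V2): /vt/ — longest licit onset from the right is /t/, leaving /v/ as coda.
/a…u/ gap (V2→V3): /mpj/ — longest licit onset from the right is /pj/, leaving /m/ as coda.
/u…o/ gap (V3→V4): /gp/; trying suffixes from longest down, /p/ is the first permitted one, so coda /g/ | onset /p/.
Putting it together: huv.tam.pjug.pog.
Classifying each syllable: /huv/ (closed), /tam/ (closed), /pjug/ (closed), /pog/ (closed).
Closed syllables: 4.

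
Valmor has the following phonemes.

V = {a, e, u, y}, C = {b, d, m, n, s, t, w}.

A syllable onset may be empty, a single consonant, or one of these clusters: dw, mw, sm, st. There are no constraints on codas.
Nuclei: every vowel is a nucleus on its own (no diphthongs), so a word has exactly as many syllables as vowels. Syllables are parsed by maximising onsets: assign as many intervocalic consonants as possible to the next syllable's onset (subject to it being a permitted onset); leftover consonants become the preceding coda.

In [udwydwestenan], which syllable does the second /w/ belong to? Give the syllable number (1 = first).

3

The vowels are u, y, e, e, a — 5 nuclei, so 5 syllables.
Between /u/ (V1) and /y/ (V2): cluster /dw/ — /dw/ is itself a permitted onset, so the whole cluster goes right; preceding coda = ∅.
Between /y/ (V2) and /e/ (V3): /dw/ — entire cluster is a permitted onset → onset /dw/, coda ∅.
Between /e/ (V3) and /e/ (V4): /st/ is a licit onset in full, so it all attaches to the next syllable.
Between /e/ (V4) and /a/ (V5): just /n/ — single C goes to the following onset.
Result: u.dwy.dwe.ste.nan.
The second /w/ is in the onset of syllable 3 (/dwe/).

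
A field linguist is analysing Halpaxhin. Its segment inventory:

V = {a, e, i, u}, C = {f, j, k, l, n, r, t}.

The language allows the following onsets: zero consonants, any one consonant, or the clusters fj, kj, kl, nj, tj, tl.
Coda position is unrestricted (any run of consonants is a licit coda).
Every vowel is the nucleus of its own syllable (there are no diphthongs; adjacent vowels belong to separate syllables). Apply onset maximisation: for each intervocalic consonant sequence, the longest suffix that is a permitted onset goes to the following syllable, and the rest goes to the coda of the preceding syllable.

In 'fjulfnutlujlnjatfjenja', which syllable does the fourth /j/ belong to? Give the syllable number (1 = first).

The vowels are u, u, u, a, e, a — 6 nuclei, so 6 syllables.
V1 /u/ – V2 /u/: cluster /lfn/ — the longest permitted-onset suffix is /n/; onset = /n/, preceding coda = /lf/.
V2 /u/ – V3 /u/: /tl/ is a licit onset in full, so it all attaches to the next syllable.
V3 /u/ – V4 /a/: /jlnj/ — longest licit onset from the right is /nj/, leaving /jl/ as coda.
V4 /a/ – V5 /e/: /tfj/; trying suffixes from longest down, /fj/ is the first permitted one, so coda /t/ | onset /fj/.
V5 /e/ – V6 /a/: /nj/ — entire cluster is a permitted onset → onset /nj/, coda ∅.
So the parse is fjulf.nu.tlujl.njat.fje.nja.
The fourth /j/ is in the onset of syllable 5 (/fje/).

5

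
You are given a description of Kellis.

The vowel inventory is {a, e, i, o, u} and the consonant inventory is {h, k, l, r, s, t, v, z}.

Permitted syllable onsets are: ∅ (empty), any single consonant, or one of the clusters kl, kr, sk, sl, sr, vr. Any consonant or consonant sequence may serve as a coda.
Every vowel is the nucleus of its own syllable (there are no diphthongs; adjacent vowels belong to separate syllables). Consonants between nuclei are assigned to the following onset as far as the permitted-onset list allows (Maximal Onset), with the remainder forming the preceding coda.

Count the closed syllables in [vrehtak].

Nuclei (vowels): e, a → 2 syllables.
V1 /e/ – V2 /a/: cluster /ht/ — the longest permitted-onset suffix is /t/; onset = /t/, preceding coda = /h/.
Putting it together: vreh.tak.
Classifying each syllable: /vreh/ (closed), /tak/ (closed).
Closed syllables: 2.

2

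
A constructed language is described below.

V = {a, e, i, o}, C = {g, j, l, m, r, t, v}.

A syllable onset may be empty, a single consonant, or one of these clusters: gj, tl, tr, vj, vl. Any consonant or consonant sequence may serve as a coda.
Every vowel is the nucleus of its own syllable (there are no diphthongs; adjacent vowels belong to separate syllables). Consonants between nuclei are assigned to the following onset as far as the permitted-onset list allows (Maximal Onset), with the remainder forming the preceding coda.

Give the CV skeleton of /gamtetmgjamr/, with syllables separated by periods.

CVC.CVCC.CCVCC

The vowels are a, e, a — 3 nuclei, so 3 syllables.
V1 /a/ – V2 /e/: /mt/ splits as /m/ + /t/ (/t/ is the longest suffix that is a licit onset).
V2 /e/ – V3 /a/: /tmgj/; trying suffixes from longest down, /gj/ is the first permitted one, so coda /tm/ | onset /gj/.
So the parse is gam.tetm.gjamr.
Mapping each syllable to C/V: /gam/ → CVC, /tetm/ → CVCC, /gjamr/ → CCVCC.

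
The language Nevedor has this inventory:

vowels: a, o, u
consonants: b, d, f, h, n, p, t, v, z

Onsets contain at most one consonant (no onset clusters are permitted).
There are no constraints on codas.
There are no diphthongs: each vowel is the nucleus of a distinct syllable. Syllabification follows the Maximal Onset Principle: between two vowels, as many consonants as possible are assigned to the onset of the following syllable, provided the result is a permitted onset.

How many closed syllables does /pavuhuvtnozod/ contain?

The vowels are a, u, u, o, o — 5 nuclei, so 5 syllables.
/a…u/ gap (V1→V2): /v/ is a single consonant, so it becomes the next onset.
/u…u/ gap (V2→V3): just /h/ — single C goes to the following onset.
/u…o/ gap (V3→V4): /vtn/ splits as /vt/ + /n/ (/n/ is the longest suffix that is a licit onset).
/o…o/ gap (V4→V5): /z/ is a single consonant, so it becomes the next onset.
Syllabification: pa.vu.huvt.no.zod.
Classifying each syllable: /pa/ (open), /vu/ (open), /huvt/ (closed), /no/ (open), /zod/ (closed).
Closed syllables: 2.

2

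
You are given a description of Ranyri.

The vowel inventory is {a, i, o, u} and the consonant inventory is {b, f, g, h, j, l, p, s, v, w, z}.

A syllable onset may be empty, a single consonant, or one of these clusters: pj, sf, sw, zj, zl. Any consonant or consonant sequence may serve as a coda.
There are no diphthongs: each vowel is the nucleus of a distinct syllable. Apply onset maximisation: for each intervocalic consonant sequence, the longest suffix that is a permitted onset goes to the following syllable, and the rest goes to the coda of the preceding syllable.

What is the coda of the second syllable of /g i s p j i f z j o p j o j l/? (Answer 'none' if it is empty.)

f

The vowels are i, i, o, o — 4 nuclei, so 4 syllables.
σ1/σ2 boundary: /spj/; trying suffixes from longest down, /pj/ is the first permitted one, so coda /s/ | onset /pj/.
σ2/σ3 boundary: /fzj/; trying suffixes from longest down, /zj/ is the first permitted one, so coda /f/ | onset /zj/.
σ3/σ4 boundary: /pj/ — entire cluster is a permitted onset → onset /pj/, coda ∅.
Putting it together: gis.pjif.zjo.pjojl.
Syllable 2 is /pjif/: onset /pj/, nucleus /i/, coda /f/.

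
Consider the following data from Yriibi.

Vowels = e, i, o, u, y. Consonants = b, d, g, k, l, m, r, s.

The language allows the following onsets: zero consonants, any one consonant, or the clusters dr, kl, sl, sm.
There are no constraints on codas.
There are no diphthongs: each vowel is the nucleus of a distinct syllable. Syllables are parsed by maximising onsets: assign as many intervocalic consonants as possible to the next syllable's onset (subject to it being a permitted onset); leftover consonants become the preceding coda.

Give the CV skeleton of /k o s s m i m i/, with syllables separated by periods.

The vowels are o, i, i — 3 nuclei, so 3 syllables.
σ1/σ2 boundary: /ssm/ — longest licit onset from the right is /sm/, leaving /s/ as coda.
σ2/σ3 boundary: /m/ → onset of the next syllable (single consonants are always licit onsets).
So the parse is kos.smi.mi.
Mapping each syllable to C/V: /kos/ → CVC, /smi/ → CCV, /mi/ → CV.

CVC.CCV.CV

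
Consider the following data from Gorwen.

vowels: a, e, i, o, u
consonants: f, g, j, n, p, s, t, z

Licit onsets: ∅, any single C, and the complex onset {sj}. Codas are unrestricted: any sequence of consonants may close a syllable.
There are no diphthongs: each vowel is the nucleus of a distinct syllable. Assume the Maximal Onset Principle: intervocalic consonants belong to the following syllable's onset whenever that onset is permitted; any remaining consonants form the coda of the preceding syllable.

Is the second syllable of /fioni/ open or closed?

open

Nuclei (vowels): i, o, i → 3 syllables.
σ1/σ2 boundary: nothing intervenes; syllable break is V.V.
σ2/σ3 boundary: just /n/ — single C goes to the following onset.
Result: fi.o.ni.
Syllable 2 is /o/; it ends in its nucleus with no coda, so it is open.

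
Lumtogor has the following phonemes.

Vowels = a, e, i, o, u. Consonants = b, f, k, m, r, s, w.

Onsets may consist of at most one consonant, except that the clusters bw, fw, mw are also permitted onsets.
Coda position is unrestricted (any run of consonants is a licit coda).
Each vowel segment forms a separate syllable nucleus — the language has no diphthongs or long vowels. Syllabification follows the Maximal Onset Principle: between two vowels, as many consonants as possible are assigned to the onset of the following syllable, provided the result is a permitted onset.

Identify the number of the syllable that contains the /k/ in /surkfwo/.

Vowels present: u, o; each is a nucleus, giving 2 syllables.
σ1/σ2 boundary: /rkfw/ splits as /rk/ + /fw/ (/fw/ is the longest suffix that is a licit onset).
Syllabification: surk.fwo.
The /k/ is in the coda of syllable 1 (/surk/).

1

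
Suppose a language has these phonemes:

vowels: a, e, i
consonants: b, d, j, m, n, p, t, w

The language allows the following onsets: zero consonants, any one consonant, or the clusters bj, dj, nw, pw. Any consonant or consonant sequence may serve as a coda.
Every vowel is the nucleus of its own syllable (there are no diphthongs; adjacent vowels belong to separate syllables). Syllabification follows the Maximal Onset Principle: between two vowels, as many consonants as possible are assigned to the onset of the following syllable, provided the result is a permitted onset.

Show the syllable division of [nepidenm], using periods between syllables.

Vowels present: e, i, e; each is a nucleus, giving 3 syllables.
Between /e/ (V1) and /i/ (V2): just /p/ — single C goes to the following onset.
Between /i/ (V2) and /e/ (V3): /d/ → onset of the next syllable (single consonants are always licit onsets).

ne.pi.denm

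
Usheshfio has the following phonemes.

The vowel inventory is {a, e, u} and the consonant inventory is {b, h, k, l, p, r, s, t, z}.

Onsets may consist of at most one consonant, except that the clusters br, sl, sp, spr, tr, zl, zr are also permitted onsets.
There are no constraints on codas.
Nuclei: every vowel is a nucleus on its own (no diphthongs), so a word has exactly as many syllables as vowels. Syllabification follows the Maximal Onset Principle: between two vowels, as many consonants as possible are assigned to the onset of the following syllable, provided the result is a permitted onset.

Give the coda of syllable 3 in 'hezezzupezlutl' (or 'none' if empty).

The vowels are e, e, u, e, u — 5 nuclei, so 5 syllables.
Between /e/ (V1) and /e/ (V2): /z/ → onset of the next syllable (single consonants are always licit onsets).
Between /e/ (V2) and /u/ (V3): cluster /zz/ — the longest permitted-onset suffix is /z/; onset = /z/, preceding coda = /z/.
Between /u/ (V3) and /e/ (V4): /p/ → onset of the next syllable (single consonants are always licit onsets).
Between /e/ (V4) and /u/ (V5): cluster /zl/ — /zl/ is itself a permitted onset, so the whole cluster goes right; preceding coda = ∅.
Syllabification: he.zez.zu.pe.zlutl.
Syllable 3 is /zu/: onset /z/, nucleus /u/, coda ∅.

none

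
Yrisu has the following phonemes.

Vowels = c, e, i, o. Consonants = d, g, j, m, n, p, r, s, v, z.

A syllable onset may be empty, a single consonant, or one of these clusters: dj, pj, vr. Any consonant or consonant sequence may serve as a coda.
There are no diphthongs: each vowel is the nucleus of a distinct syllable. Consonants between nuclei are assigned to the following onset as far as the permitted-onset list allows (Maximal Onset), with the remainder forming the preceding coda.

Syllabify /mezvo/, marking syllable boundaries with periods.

mez.vo

Vowels present: e, o; each is a nucleus, giving 2 syllables.
/e…o/ gap (V1→V2): /zv/; trying suffixes from longest down, /v/ is the first permitted one, so coda /z/ | onset /v/.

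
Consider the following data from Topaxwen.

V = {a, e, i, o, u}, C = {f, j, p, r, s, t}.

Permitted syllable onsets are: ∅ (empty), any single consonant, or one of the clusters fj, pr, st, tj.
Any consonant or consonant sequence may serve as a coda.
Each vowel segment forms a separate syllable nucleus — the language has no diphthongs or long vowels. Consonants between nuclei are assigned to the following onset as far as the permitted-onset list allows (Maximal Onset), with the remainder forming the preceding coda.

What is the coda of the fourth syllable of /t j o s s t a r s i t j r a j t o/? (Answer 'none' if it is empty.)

Nuclei (vowels): o, a, i, a, o → 5 syllables.
σ1/σ2 boundary: /sst/ — longest licit onset from the right is /st/, leaving /s/ as coda.
σ2/σ3 boundary: /rs/ splits as /r/ + /s/ (/s/ is the longest suffix that is a licit onset).
σ3/σ4 boundary: /tjr/ splits as /tj/ + /r/ (/r/ is the longest suffix that is a licit onset).
σ4/σ5 boundary: /jt/ — longest licit onset from the right is /t/, leaving /j/ as coda.
Putting it together: tjos.star.sitj.raj.to.
Syllable 4 is /raj/: onset /r/, nucleus /a/, coda /j/.

j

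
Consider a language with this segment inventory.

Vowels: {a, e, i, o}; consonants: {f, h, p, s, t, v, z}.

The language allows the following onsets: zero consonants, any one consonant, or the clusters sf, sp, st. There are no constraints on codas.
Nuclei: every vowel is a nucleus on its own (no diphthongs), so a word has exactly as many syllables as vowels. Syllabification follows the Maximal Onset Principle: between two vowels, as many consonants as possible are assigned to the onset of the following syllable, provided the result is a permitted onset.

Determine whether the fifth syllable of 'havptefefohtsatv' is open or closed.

The vowels are a, e, e, o, a — 5 nuclei, so 5 syllables.
σ1/σ2 boundary: /vpt/ — longest licit onset from the right is /t/, leaving /vp/ as coda.
σ2/σ3 boundary: /f/ is a single consonant, so it becomes the next onset.
σ3/σ4 boundary: /f/ is a single consonant, so it becomes the next onset.
σ4/σ5 boundary: /hts/ — longest licit onset from the right is /s/, leaving /ht/ as coda.
Result: havp.te.fe.foht.satv.
Syllable 5 is /satv/ with coda /tv/, so it is closed.

closed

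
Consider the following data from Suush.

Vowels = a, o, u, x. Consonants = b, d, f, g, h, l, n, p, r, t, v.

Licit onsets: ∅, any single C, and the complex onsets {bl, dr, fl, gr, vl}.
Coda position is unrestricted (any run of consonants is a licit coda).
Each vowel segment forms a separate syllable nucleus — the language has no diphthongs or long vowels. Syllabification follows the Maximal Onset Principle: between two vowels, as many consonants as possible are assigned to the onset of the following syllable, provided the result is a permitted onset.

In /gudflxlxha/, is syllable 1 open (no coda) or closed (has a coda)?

Vowels present: u, x, x, a; each is a nucleus, giving 4 syllables.
V1 /u/ – V2 /x/: /dfl/ — longest licit onset from the right is /fl/, leaving /d/ as coda.
V2 /x/ – V3 /x/: /l/ → onset of the next syllable (single consonants are always licit onsets).
V3 /x/ – V4 /a/: /h/ is a single consonant, so it becomes the next onset.
Result: gud.flx.lx.ha.
Syllable 1 is /gud/ with coda /d/, so it is closed.

closed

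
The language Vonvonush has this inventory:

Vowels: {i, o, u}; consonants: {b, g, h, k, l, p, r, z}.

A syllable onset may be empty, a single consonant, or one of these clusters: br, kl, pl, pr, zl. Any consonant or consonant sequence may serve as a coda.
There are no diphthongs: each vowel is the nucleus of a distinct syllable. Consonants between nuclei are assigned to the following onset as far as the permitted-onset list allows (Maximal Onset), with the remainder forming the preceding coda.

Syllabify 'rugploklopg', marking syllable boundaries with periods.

Nuclei (vowels): u, o, o → 3 syllables.
/u…o/ gap (V1→V2): cluster /gpl/ — the longest permitted-onset suffix is /pl/; onset = /pl/, preceding coda = /g/.
/o…o/ gap (V2→V3): /kl/ — entire cluster is a permitted onset → onset /kl/, coda ∅.

rug.plo.klopg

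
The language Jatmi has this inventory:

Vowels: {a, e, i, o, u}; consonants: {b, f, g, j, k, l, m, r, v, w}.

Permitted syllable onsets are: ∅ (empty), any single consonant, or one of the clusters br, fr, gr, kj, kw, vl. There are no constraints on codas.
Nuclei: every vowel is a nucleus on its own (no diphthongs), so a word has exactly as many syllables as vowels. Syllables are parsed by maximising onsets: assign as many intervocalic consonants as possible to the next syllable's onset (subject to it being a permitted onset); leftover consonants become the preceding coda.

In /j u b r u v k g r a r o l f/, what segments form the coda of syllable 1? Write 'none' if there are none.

Nuclei (vowels): u, u, a, o → 4 syllables.
σ1/σ2 boundary: /br/ is a licit onset in full, so it all attaches to the next syllable.
σ2/σ3 boundary: /vkgr/; trying suffixes from longest down, /gr/ is the first permitted one, so coda /vk/ | onset /gr/.
σ3/σ4 boundary: just /r/ — single C goes to the following onset.
Syllabification: ju.bruvk.gra.rolf.
Syllable 1 is /ju/: onset /j/, nucleus /u/, coda ∅.

none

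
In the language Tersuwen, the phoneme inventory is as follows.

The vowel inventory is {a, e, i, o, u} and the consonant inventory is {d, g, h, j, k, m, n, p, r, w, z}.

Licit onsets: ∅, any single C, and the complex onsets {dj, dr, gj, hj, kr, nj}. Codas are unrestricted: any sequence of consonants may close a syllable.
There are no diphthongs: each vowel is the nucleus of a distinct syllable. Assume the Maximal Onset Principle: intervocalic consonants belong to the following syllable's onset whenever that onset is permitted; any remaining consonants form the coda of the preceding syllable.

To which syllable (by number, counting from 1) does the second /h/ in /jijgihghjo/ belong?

3

The vowels are i, i, o — 3 nuclei, so 3 syllables.
Between /i/ (V1) and /i/ (V2): /jg/ — longest licit onset from the right is /g/, leaving /j/ as coda.
Between /i/ (V2) and /o/ (V3): /hghj/ — longest licit onset from the right is /hj/, leaving /hg/ as coda.
Result: jij.gihg.hjo.
The second /h/ is in the onset of syllable 3 (/hjo/).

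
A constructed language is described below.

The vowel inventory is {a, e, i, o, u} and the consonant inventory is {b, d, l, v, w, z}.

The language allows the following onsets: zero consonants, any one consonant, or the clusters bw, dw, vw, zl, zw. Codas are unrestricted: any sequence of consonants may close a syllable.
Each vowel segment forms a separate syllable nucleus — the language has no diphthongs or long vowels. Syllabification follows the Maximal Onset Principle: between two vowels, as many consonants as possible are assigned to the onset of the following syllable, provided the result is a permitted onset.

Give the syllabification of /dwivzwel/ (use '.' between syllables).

dwiv.zwel

The vowels are i, e — 2 nuclei, so 2 syllables.
V1 /i/ – V2 /e/: /vzw/ splits as /v/ + /zw/ (/zw/ is the longest suffix that is a licit onset).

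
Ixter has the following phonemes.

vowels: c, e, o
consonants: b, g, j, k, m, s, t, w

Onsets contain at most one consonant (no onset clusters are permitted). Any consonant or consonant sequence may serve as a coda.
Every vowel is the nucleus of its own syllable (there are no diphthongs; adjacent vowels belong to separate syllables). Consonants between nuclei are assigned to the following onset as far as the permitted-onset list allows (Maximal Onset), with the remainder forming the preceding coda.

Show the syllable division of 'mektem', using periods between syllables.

The vowels are e, e — 2 nuclei, so 2 syllables.
Between /e/ (V1) and /e/ (V2): /kt/ splits as /k/ + /t/ (/t/ is the longest suffix that is a licit onset).

mek.tem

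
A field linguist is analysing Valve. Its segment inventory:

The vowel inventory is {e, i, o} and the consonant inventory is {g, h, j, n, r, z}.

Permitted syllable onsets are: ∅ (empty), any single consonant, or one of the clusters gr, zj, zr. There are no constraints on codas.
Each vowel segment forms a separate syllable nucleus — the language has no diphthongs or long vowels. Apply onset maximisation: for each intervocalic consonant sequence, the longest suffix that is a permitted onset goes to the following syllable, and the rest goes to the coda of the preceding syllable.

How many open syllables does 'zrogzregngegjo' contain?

The vowels are o, e, e, o — 4 nuclei, so 4 syllables.
V1 /o/ – V2 /e/: /gzr/ — longest licit onset from the right is /zr/, leaving /g/ as coda.
V2 /e/ – V3 /e/: /gng/ — longest licit onset from the right is /g/, leaving /gn/ as coda.
V3 /e/ – V4 /o/: cluster /gj/ — the longest permitted-onset suffix is /j/; onset = /j/, preceding coda = /g/.
Putting it together: zrog.zregn.geg.jo.
Classifying each syllable: /zrog/ (closed), /zregn/ (closed), /geg/ (closed), /jo/ (open).
Open syllables: 1.

1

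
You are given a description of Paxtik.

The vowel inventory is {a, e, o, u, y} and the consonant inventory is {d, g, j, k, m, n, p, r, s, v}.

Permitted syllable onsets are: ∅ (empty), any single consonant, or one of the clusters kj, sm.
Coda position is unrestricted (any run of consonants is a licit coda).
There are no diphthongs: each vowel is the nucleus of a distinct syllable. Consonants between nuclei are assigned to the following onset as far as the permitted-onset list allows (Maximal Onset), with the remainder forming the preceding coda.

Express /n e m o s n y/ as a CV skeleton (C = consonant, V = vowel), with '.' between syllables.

Nuclei (vowels): e, o, y → 3 syllables.
V1 /e/ – V2 /o/: /m/ is a single consonant, so it becomes the next onset.
V2 /o/ – V3 /y/: /sn/ splits as /s/ + /n/ (/n/ is the longest suffix that is a licit onset).
Putting it together: ne.mos.ny.
Mapping each syllable to C/V: /ne/ → CV, /mos/ → CVC, /ny/ → CV.

CV.CVC.CV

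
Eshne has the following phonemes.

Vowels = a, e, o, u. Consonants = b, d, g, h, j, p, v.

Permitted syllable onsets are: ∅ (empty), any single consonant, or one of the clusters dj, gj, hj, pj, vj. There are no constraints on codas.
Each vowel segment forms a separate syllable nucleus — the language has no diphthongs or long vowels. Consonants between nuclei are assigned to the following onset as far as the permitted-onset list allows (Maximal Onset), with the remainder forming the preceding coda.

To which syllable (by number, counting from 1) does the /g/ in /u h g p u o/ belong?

Nuclei (vowels): u, u, o → 3 syllables.
V1 /u/ – V2 /u/: cluster /hgp/ — the longest permitted-onset suffix is /p/; onset = /p/, preceding coda = /hg/.
V2 /u/ – V3 /o/: no consonants, so the boundary falls immediately after /u/.
Putting it together: uhg.pu.o.
The /g/ is in the coda of syllable 1 (/uhg/).

1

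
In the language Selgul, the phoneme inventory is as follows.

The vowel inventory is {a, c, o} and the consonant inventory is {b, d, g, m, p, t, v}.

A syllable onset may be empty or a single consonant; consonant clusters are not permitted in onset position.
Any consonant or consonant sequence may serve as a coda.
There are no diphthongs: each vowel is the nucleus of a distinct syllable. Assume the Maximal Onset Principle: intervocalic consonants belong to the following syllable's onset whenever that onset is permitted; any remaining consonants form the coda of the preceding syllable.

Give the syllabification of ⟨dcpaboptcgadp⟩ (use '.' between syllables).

dc.pa.bop.tc.gadp

Nuclei (vowels): c, a, o, c, a → 5 syllables.
Between /c/ (V1) and /a/ (V2): /p/ is a single consonant, so it becomes the next onset.
Between /a/ (V2) and /o/ (V3): /b/ → onset of the next syllable (single consonants are always licit onsets).
Between /o/ (V3) and /c/ (V4): cluster /pt/ — the longest permitted-onset suffix is /t/; onset = /t/, preceding coda = /p/.
Between /c/ (V4) and /a/ (V5): just /g/ — single C goes to the following onset.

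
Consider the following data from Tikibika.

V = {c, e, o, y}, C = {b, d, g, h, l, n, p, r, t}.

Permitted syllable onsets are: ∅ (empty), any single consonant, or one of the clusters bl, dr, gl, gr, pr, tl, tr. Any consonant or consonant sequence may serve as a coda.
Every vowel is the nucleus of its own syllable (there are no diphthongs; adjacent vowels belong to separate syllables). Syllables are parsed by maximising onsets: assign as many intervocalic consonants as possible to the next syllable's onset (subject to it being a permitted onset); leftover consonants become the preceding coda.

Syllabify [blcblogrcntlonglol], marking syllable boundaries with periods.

The vowels are c, o, c, o, o — 5 nuclei, so 5 syllables.
/c…o/ gap (V1→V2): /bl/ — entire cluster is a permitted onset → onset /bl/, coda ∅.
/o…c/ gap (V2→V3): cluster /gr/ — /gr/ is itself a permitted onset, so the whole cluster goes right; preceding coda = ∅.
/c…o/ gap (V3→V4): /ntl/ — longest licit onset from the right is /tl/, leaving /n/ as coda.
/o…o/ gap (V4→V5): cluster /ngl/ — the longest permitted-onset suffix is /gl/; onset = /gl/, preceding coda = /n/.

blc.blo.grcn.tlon.glol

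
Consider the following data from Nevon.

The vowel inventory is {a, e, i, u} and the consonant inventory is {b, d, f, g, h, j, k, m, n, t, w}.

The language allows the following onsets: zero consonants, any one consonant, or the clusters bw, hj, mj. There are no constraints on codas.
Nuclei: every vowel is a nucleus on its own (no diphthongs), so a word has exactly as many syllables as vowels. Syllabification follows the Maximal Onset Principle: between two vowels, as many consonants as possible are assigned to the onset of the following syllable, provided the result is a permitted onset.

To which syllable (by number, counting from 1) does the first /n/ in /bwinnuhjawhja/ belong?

1

The vowels are i, u, a, a — 4 nuclei, so 4 syllables.
Between /i/ (V1) and /u/ (V2): /nn/; trying suffixes from longest down, /n/ is the first permitted one, so coda /n/ | onset /n/.
Between /u/ (V2) and /a/ (V3): /hj/ is a licit onset in full, so it all attaches to the next syllable.
Between /a/ (V3) and /a/ (V4): /whj/; trying suffixes from longest down, /hj/ is the first permitted one, so coda /w/ | onset /hj/.
Putting it together: bwin.nu.hjaw.hja.
The first /n/ is in the coda of syllable 1 (/bwin/).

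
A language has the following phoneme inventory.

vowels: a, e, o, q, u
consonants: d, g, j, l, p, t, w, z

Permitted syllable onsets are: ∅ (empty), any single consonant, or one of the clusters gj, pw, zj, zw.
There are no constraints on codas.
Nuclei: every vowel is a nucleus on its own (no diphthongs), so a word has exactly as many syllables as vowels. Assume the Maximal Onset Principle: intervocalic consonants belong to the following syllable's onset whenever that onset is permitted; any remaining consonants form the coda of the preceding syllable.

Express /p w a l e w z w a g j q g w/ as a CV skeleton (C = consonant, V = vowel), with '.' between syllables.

CCV.CVC.CCV.CCVCC

The vowels are a, e, a, q — 4 nuclei, so 4 syllables.
V1 /a/ – V2 /e/: /l/ is a single consonant, so it becomes the next onset.
V2 /e/ – V3 /a/: /wzw/ splits as /w/ + /zw/ (/zw/ is the longest suffix that is a licit onset).
V3 /a/ – V4 /q/: cluster /gj/ — /gj/ is itself a permitted onset, so the whole cluster goes right; preceding coda = ∅.
Syllabification: pwa.lew.zwa.gjqgw.
Mapping each syllable to C/V: /pwa/ → CCV, /lew/ → CVC, /zwa/ → CCV, /gjqgw/ → CCVCC.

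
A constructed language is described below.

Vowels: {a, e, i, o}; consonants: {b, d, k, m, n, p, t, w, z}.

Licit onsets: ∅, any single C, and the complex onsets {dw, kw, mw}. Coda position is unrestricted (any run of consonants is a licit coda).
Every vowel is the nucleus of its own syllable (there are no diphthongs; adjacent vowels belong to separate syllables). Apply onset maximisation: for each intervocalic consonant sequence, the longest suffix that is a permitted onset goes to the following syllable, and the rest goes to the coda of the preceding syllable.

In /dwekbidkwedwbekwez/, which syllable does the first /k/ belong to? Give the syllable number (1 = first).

Vowels present: e, i, e, e, e; each is a nucleus, giving 5 syllables.
Between /e/ (V1) and /i/ (V2): cluster /kb/ — the longest permitted-onset suffix is /b/; onset = /b/, preceding coda = /k/.
Between /i/ (V2) and /e/ (V3): /dkw/ — longest licit onset from the right is /kw/, leaving /d/ as coda.
Between /e/ (V3) and /e/ (V4): /dwb/ — longest licit onset from the right is /b/, leaving /dw/ as coda.
Between /e/ (V4) and /e/ (V5): cluster /kw/ — /kw/ is itself a permitted onset, so the whole cluster goes right; preceding coda = ∅.
Putting it together: dwek.bid.kwedw.be.kwez.
The first /k/ is in the coda of syllable 1 (/dwek/).

1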